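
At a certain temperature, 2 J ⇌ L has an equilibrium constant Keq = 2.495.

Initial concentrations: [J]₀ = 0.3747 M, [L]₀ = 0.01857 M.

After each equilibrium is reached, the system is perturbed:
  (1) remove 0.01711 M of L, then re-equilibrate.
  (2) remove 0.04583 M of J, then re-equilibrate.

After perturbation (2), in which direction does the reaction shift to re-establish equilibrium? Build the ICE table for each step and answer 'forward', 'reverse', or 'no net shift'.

Direction: reverse

Q₀ = 0.1323 vs Keq = 2.495 ⇒ Q<K, forward
Step 1:
                   J          L
  I           0.3747    0.01857
  C          -0.1706    0.08532
  E           0.2041     0.1039
  solve Keq expr → x = 0.08532; check Q = 2.495
Then remove 0.01711 M of L.
Step 2:
                   J          L
  I           0.2041    0.08678
  C         -0.01149   0.005743
  E           0.1926    0.09252
  solve Keq expr → x = 0.005743; check Q = 2.495
Then remove 0.04583 M of J.
Step 3:
                   J          L
  I           0.1467    0.09252
  C           0.0297   -0.01485
  E           0.1764    0.07767
  solve Keq expr → x = -0.01485; check Q = 2.495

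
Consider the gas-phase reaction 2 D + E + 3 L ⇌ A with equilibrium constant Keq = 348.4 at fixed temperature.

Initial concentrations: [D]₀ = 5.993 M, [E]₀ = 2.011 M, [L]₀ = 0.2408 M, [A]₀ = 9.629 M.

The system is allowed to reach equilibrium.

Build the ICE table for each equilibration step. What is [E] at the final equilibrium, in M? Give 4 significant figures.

Q₀ = 9.548 vs Keq = 348.4 ⇒ Q<K, forward
Step 1:
                  D         E         L         A
  Initial     5.993     2.011    0.2408     9.629
  Change     -0.111  -0.05549   -0.1665   0.05549
  Equil       5.882     1.956   0.07434     9.684
  solve Keq expr → x = 0.05549; check Q = 348.4

[E]_eq = 1.956 M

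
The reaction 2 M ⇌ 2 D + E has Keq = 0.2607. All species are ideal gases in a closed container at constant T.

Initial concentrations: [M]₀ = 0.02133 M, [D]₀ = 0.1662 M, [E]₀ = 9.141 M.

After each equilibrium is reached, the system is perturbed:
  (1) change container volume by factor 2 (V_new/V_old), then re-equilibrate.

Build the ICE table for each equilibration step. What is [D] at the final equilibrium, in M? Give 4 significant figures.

[D]_eq = 0.01813 M

Q₀ = 555 vs Keq = 0.2607 ⇒ Q>K, reverse
Step 1:
                   M          D          E
  I          0.02133     0.1662      9.141
  C            0.139     -0.139   -0.06951
  E           0.1603    0.02718      9.071
  solve Keq expr → x = -0.06951; check Q = 0.2607
Then change container volume by factor 2 (V_new/V_old).
Step 2:
                   M          D          E
  I          0.08017    0.01359      4.536
  C        -0.004537   0.004537   0.002269
  E          0.07564    0.01813      4.538
  solve Keq expr → x = 0.002269; check Q = 0.2607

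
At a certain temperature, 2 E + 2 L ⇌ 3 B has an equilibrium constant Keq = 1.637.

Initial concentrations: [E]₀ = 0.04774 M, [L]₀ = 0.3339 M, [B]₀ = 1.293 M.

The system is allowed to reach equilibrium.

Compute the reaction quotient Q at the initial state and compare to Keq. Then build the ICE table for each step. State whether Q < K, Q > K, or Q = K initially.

Q₀ = 8507 vs Keq = 1.637 ⇒ Q>K, reverse
Step 1:
                    E           L           B
  Initial     0.04774      0.3339       1.293
  Change       0.4461      0.4461     -0.6691
  Equil        0.4938        0.78      0.6239
  solve Keq expr → x = -0.223; check Q = 1.637

Q₀ = 8507; Q > K (proceeds reverse)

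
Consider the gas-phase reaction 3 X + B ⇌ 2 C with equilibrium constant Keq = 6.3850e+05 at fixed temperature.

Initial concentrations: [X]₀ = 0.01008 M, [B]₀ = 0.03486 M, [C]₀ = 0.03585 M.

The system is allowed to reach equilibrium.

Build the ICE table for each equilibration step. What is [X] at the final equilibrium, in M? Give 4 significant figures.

[X]_eq = 0.004221 M

Q₀ = 3.5997e+04 vs Keq = 6.3850e+05 ⇒ Q<K, forward
Step 1:
                  X         B         C
  I         0.01008   0.03486   0.03585
  C       -0.005859 -0.001953  0.003906
  E        0.004221   0.03291   0.03976
  solve Keq expr → x = 0.001953; check Q = 6.3850e+05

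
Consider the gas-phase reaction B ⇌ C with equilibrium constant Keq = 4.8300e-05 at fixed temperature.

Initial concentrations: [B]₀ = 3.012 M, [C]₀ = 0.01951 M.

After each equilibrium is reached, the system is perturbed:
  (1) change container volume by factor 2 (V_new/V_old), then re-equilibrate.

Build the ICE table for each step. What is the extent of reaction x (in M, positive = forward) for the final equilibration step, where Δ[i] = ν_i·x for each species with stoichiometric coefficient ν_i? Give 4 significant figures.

Q₀ = 0.006477 vs Keq = 4.8300e-05 ⇒ Q>K, reverse
Step 1:
                   B          C
  init         3.012    0.01951
  Δ          0.01936   -0.01936
  eq           3.031 1.4641e-04
  solve Keq expr → x = -0.01936; check Q = 4.8300e-05
Then change container volume by factor 2 (V_new/V_old).
Step 2:
                   B          C
  init         1.516 7.3207e-05
  Δ                0          0
  eq           1.516 7.3207e-05
  solve Keq expr → x = 0; check Q = 4.8300e-05

x = 0 M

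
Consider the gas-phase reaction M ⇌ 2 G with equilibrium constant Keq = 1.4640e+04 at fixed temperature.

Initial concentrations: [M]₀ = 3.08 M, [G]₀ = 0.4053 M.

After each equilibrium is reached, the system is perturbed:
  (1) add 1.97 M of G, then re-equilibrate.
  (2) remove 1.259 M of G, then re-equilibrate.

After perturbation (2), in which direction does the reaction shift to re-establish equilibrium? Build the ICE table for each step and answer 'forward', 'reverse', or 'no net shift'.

Direction: forward

Q₀ = 0.05333 vs Keq = 1.4640e+04 ⇒ Q<K, forward
Step 1:
                    M           G
  I              3.08      0.4053
  C            -3.077       6.154
  E          0.002939       6.559
  solve Keq expr → x = 3.077; check Q = 1.4640e+04
Then add 1.97 M of G.
Step 2:
                    M           G
  I          0.002939       8.529
  C          0.002026   -0.004051
  E          0.004965       8.525
  solve Keq expr → x = -0.002026; check Q = 1.4640e+04
Then remove 1.259 M of G.
Step 3:
                    M           G
  I          0.004965       7.266
  C         -0.001355    0.002711
  E          0.003609       7.269
  solve Keq expr → x = 0.001355; check Q = 1.4640e+04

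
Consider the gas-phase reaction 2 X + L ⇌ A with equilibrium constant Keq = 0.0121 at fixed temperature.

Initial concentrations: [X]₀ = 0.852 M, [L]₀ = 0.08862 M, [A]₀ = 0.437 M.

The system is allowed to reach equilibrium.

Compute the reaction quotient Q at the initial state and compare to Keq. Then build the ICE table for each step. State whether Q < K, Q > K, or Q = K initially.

Q₀ = 6.793; Q > K (proceeds reverse)

Q₀ = 6.793 vs Keq = 0.0121 ⇒ Q>K, reverse
Step 1:
                    X           L           A
  init          0.852     0.08862       0.437
  Δ            0.8388      0.4194     -0.4194
  eq            1.691       0.508     0.01758
  solve Keq expr → x = -0.4194; check Q = 0.0121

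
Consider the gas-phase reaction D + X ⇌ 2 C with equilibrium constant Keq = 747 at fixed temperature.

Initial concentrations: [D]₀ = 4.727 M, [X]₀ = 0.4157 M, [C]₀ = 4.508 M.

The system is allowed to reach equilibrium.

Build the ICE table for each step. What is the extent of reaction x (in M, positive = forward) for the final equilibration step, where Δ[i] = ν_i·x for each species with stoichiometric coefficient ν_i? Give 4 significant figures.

x = 0.4069 M

Q₀ = 10.34 vs Keq = 747 ⇒ Q<K, forward
Step 1:
                   D          X          C
  Initial      4.727     0.4157      4.508
  Change     -0.4069    -0.4069     0.8138
  Equil         4.32   0.008776      5.322
  solve Keq expr → x = 0.4069; check Q = 747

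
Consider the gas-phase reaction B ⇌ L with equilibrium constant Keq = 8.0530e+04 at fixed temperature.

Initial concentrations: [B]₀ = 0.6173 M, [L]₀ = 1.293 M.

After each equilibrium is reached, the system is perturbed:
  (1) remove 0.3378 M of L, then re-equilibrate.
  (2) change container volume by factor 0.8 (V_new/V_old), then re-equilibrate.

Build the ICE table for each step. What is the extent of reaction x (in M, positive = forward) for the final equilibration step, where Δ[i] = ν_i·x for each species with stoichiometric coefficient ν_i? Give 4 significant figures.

x = 0 M

Q₀ = 2.095 vs Keq = 8.0530e+04 ⇒ Q<K, forward
Step 1:
                  B         L
  I          0.6173     1.293
  C         -0.6173    0.6173
  E       2.3721e-05      1.91
  solve Keq expr → x = 0.6173; check Q = 8.0530e+04
Then remove 0.3378 M of L.
Step 2:
                  B         L
  I       2.3721e-05     1.572
  C       -4.1947e-06 4.1947e-06
  E       1.9527e-05     1.572
  solve Keq expr → x = 4.1947e-06; check Q = 8.0530e+04
Then change container volume by factor 0.8 (V_new/V_old).
Step 3:
                  B         L
  I       2.4408e-05     1.966
  C               0         0
  E       2.4408e-05     1.966
  solve Keq expr → x = 0; check Q = 8.0530e+04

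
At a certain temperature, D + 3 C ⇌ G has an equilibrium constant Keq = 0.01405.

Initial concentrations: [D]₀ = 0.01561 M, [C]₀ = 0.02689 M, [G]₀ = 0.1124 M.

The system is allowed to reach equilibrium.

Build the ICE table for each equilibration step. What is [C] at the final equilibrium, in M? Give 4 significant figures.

Q₀ = 3.7033e+05 vs Keq = 0.01405 ⇒ Q>K, reverse
Step 1:
                    D           C           G
  Initial     0.01561     0.02689      0.1124
  Change       0.1123      0.3369     -0.1123
  Equil        0.1279      0.3638  8.6561e-05
  solve Keq expr → x = -0.1123; check Q = 0.01405

[C]_eq = 0.3638 M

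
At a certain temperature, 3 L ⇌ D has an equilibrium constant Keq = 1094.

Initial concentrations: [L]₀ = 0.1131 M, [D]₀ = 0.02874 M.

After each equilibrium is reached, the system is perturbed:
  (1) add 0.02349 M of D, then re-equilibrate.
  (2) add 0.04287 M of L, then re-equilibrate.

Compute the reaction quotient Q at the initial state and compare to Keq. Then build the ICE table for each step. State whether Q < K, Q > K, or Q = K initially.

Q₀ = 19.87; Q < K (proceeds forward)

Q₀ = 19.87 vs Keq = 1094 ⇒ Q<K, forward
Step 1:
                   L          D
  init        0.1131    0.02874
  Δ         -0.07637    0.02546
  eq         0.03673     0.0542
  solve Keq expr → x = 0.02546; check Q = 1094
Then add 0.02349 M of D.
Step 2:
                   L          D
  init       0.03673    0.07769
  Δ          0.00442  -0.001473
  eq         0.04115    0.07621
  solve Keq expr → x = -0.001473; check Q = 1094
Then add 0.04287 M of L.
Step 3:
                   L          D
  init       0.08402    0.07621
  Δ         -0.04057    0.01352
  eq         0.04345    0.08974
  solve Keq expr → x = 0.01352; check Q = 1094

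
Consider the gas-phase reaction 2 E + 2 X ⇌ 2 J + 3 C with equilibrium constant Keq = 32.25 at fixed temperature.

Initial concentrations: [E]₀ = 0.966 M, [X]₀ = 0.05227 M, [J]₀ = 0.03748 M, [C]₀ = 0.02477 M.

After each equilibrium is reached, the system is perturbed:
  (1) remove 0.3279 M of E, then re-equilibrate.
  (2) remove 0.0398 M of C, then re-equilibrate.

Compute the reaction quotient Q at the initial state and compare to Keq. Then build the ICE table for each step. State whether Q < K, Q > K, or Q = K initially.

Q₀ = 8.3737e-06 vs Keq = 32.25 ⇒ Q<K, forward
Step 1:
                    E           X           J           C
  Initial       0.966     0.05227     0.03748     0.02477
  Change     -0.05171    -0.05171     0.05171     0.07756
  Equil        0.9143  5.6230e-04     0.08919      0.1023
  solve Keq expr → x = 0.02585; check Q = 32.25
Then remove 0.3279 M of E.
Step 2:
                    E           X           J           C
  Initial      0.5864  5.6230e-04     0.08919      0.1023
  Change   3.0512e-04  3.0512e-04 -3.0512e-04 -4.5768e-04
  Equil        0.5867  8.6742e-04     0.08888      0.1019
  solve Keq expr → x = -1.5256e-04; check Q = 32.25
Then remove 0.0398 M of C.
Step 3:
                    E           X           J           C
  Initial      0.5867  8.6742e-04     0.08888     0.06207
  Change  -4.4574e-04 -4.4574e-04  4.4574e-04  6.6862e-04
  Equil        0.5863  4.2168e-04     0.08933     0.06274
  solve Keq expr → x = 2.2287e-04; check Q = 32.25

Q₀ = 8.3737e-06; Q < K (proceeds forward)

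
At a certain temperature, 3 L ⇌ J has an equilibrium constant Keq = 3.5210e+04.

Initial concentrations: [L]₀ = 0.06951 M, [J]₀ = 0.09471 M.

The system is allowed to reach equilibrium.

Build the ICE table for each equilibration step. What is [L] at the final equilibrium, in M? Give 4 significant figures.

Q₀ = 282 vs Keq = 3.5210e+04 ⇒ Q<K, forward
Step 1:
                    L           J
  I           0.06951     0.09471
  C          -0.05476     0.01825
  E           0.01475       0.113
  solve Keq expr → x = 0.01825; check Q = 3.5210e+04

[L]_eq = 0.01475 M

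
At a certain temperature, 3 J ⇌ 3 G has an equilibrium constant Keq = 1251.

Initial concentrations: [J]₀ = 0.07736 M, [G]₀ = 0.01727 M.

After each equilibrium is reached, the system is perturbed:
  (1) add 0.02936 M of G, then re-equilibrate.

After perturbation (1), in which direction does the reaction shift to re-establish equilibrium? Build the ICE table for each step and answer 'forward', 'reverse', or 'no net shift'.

Direction: reverse

Q₀ = 0.01113 vs Keq = 1251 ⇒ Q<K, forward
Step 1:
                  J         G
  I         0.07736   0.01727
  C        -0.06932   0.06932
  E        0.008036   0.08659
  solve Keq expr → x = 0.02311; check Q = 1251
Then add 0.02936 M of G.
Step 2:
                  J         G
  I        0.008036     0.116
  C        0.002493 -0.002493
  E         0.01053    0.1135
  solve Keq expr → x = -8.3114e-04; check Q = 1251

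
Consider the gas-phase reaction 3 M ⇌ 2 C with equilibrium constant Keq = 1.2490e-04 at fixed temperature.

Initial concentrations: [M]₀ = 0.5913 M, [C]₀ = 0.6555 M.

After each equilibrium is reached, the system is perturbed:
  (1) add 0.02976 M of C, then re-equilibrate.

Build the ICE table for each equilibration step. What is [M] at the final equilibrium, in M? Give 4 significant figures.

Q₀ = 2.078 vs Keq = 1.2490e-04 ⇒ Q>K, reverse
Step 1:
                    M           C
  init         0.5913      0.6555
  Δ            0.9511     -0.6341
  eq            1.542     0.02141
  solve Keq expr → x = -0.317; check Q = 1.2490e-04
Then add 0.02976 M of C.
Step 2:
                    M           C
  init          1.542     0.05117
  Δ           0.04328    -0.02885
  eq            1.586     0.02232
  solve Keq expr → x = -0.01443; check Q = 1.2490e-04

[M]_eq = 1.586 M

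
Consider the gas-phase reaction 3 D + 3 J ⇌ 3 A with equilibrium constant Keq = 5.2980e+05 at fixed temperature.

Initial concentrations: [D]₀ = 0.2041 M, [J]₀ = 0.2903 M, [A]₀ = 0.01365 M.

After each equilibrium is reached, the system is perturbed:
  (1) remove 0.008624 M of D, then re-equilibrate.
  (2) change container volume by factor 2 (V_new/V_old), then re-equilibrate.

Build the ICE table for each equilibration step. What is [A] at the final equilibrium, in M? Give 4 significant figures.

[A]_eq = 0.0877 M

Q₀ = 0.01223 vs Keq = 5.2980e+05 ⇒ Q<K, forward
Step 1:
                    D           J           A
  init         0.2041      0.2903     0.01365
  Δ           -0.1818     -0.1818      0.1818
  eq          0.02227      0.1085      0.1955
  solve Keq expr → x = 0.06061; check Q = 5.2980e+05
Then remove 0.008624 M of D.
Step 2:
                    D           J           A
  init        0.01365      0.1085      0.1955
  Δ          0.006629    0.006629   -0.006629
  eq          0.02028      0.1151      0.1888
  solve Keq expr → x = -0.00221; check Q = 5.2980e+05
Then change container volume by factor 2 (V_new/V_old).
Step 3:
                    D           J           A
  init        0.01014     0.05755     0.09442
  Δ          0.006724    0.006724   -0.006724
  eq          0.01686     0.06427      0.0877
  solve Keq expr → x = -0.002241; check Q = 5.2980e+05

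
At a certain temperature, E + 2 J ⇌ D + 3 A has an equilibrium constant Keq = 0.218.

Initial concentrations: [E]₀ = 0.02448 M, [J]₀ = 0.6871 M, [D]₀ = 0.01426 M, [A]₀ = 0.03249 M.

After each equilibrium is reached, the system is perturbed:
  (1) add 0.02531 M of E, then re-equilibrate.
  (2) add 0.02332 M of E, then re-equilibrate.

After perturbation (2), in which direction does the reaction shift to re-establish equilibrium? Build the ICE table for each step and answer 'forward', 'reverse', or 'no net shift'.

Q₀ = 4.2317e-05 vs Keq = 0.218 ⇒ Q<K, forward
Step 1:
                  E         J         D         A
  I         0.02448    0.6871   0.01426   0.03249
  C        -0.02399  -0.04798   0.02399   0.07197
  E       4.8964e-04    0.6391   0.03825    0.1045
  solve Keq expr → x = 0.02399; check Q = 0.218
Then add 0.02531 M of E.
Step 2:
                  E         J         D         A
  I          0.0258    0.6391   0.03825    0.1045
  C        -0.02195   -0.0439   0.02195   0.06585
  E         0.00385    0.5952    0.0602    0.1703
  solve Keq expr → x = 0.02195; check Q = 0.218
Then add 0.02332 M of E.
Step 3:
                  E         J         D         A
  I         0.02717    0.5952    0.0602    0.1703
  C        -0.01583  -0.03165   0.01583   0.04748
  E         0.01134    0.5636   0.07603    0.2178
  solve Keq expr → x = 0.01583; check Q = 0.218

Direction: forward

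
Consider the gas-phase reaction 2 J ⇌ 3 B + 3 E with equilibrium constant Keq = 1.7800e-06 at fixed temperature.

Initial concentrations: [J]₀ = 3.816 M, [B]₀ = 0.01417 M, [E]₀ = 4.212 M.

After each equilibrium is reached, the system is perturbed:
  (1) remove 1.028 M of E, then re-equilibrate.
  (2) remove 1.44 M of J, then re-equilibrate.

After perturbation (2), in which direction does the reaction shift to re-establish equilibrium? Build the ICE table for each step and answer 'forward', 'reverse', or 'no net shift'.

Direction: reverse

Q₀ = 1.4600e-05 vs Keq = 1.7800e-06 ⇒ Q>K, reverse
Step 1:
                    J           B           E
  Initial       3.816     0.01417       4.212
  Change     0.004751   -0.007126   -0.007126
  Equil         3.821    0.007044       4.205
  solve Keq expr → x = -0.002375; check Q = 1.7800e-06
Then remove 1.028 M of E.
Step 2:
                    J           B           E
  Initial       3.821    0.007044       3.177
  Change    -0.001513     0.00227     0.00227
  Equil         3.819    0.009314       3.179
  solve Keq expr → x = 7.5675e-04; check Q = 1.7800e-06
Then remove 1.44 M of J.
Step 3:
                    J           B           E
  Initial       2.379    0.009314       3.179
  Change     0.001674   -0.002512   -0.002512
  Equil         2.381    0.006802       3.177
  solve Keq expr → x = -8.3725e-04; check Q = 1.7800e-06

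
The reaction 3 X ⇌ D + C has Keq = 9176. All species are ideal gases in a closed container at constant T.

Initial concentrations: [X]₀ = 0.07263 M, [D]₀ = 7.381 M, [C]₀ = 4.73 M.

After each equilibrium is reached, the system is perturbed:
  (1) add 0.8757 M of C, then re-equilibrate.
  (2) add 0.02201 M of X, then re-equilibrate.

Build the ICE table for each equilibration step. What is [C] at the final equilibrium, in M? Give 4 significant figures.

[C]_eq = 5.582 M

Q₀ = 9.1123e+04 vs Keq = 9176 ⇒ Q>K, reverse
Step 1:
                   X          D          C
  init       0.07263      7.381       4.73
  Δ          0.08298   -0.02766   -0.02766
  eq          0.1556      7.353      4.702
  solve Keq expr → x = -0.02766; check Q = 9176
Then add 0.8757 M of C.
Step 2:
                   X          D          C
  init        0.1556      7.353      5.578
  Δ         0.009063  -0.003021  -0.003021
  eq          0.1647       7.35      5.575
  solve Keq expr → x = -0.003021; check Q = 9176
Then add 0.02201 M of X.
Step 3:
                   X          D          C
  init        0.1867       7.35      5.575
  Δ         -0.02188   0.007295   0.007295
  eq          0.1648      7.358      5.582
  solve Keq expr → x = 0.007295; check Q = 9176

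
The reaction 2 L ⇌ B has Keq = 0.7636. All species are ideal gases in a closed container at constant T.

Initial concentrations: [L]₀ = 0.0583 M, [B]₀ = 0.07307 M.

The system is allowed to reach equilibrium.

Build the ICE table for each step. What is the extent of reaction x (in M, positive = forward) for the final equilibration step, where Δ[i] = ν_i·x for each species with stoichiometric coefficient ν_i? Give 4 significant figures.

Q₀ = 21.5 vs Keq = 0.7636 ⇒ Q>K, reverse
Step 1:
                   L          B
  init        0.0583    0.07307
  Δ           0.1053   -0.05264
  eq          0.1636    0.02043
  solve Keq expr → x = -0.05264; check Q = 0.7636

x = -0.05264 M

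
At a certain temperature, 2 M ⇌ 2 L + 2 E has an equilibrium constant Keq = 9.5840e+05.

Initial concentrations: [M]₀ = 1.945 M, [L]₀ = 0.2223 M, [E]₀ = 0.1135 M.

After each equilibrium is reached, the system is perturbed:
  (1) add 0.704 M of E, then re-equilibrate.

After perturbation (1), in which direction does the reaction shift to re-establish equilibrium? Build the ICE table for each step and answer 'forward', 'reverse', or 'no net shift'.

Direction: reverse

Q₀ = 1.6828e-04 vs Keq = 9.5840e+05 ⇒ Q<K, forward
Step 1:
                   M          L          E
  init         1.945     0.2223     0.1135
  Δ            -1.94       1.94       1.94
  eq        0.004538      2.163      2.054
  solve Keq expr → x = 0.9702; check Q = 9.5840e+05
Then add 0.704 M of E.
Step 2:
                   M          L          E
  init      0.004538      2.163      2.758
  Δ         0.001548  -0.001548  -0.001548
  eq        0.006085      2.161      2.756
  solve Keq expr → x = -7.7375e-04; check Q = 9.5840e+05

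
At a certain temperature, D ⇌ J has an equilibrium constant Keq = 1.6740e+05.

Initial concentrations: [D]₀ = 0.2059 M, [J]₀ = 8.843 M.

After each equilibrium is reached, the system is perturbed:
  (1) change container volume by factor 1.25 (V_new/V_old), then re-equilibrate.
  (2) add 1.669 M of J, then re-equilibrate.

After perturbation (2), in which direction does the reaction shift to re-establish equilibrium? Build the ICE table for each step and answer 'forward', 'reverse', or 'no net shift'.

Direction: reverse

Q₀ = 42.95 vs Keq = 1.6740e+05 ⇒ Q<K, forward
Step 1:
                    D           J
  I            0.2059       8.843
  C           -0.2058      0.2058
  E        5.4055e-05       9.049
  solve Keq expr → x = 0.2058; check Q = 1.6740e+05
Then change container volume by factor 1.25 (V_new/V_old).
Step 2:
                    D           J
  I        4.3244e-05       7.239
  C                 0           0
  E        4.3244e-05       7.239
  solve Keq expr → x = 0; check Q = 1.6740e+05
Then add 1.669 M of J.
Step 3:
                    D           J
  I        4.3244e-05       8.908
  C        9.9701e-06 -9.9701e-06
  E        5.3214e-05       8.908
  solve Keq expr → x = -9.9701e-06; check Q = 1.6740e+05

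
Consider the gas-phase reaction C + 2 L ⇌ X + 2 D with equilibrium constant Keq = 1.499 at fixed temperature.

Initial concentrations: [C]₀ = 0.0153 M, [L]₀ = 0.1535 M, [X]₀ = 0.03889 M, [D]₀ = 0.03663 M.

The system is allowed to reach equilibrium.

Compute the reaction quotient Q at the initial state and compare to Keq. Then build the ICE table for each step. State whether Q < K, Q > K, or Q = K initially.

Q₀ = 0.1447; Q < K (proceeds forward)

Q₀ = 0.1447 vs Keq = 1.499 ⇒ Q<K, forward
Step 1:
                    C           L           X           D
  init         0.0153      0.1535     0.03889     0.03663
  Δ         -0.009665    -0.01933    0.009665     0.01933
  eq         0.005635      0.1342     0.04856     0.05596
  solve Keq expr → x = 0.009665; check Q = 1.499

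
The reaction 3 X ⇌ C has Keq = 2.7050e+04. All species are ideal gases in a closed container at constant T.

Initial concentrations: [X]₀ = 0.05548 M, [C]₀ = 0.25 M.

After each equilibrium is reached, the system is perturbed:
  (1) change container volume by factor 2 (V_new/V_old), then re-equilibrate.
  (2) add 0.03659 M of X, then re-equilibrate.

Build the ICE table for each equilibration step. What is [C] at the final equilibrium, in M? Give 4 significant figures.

[C]_eq = 0.1407 M

Q₀ = 1464 vs Keq = 2.7050e+04 ⇒ Q<K, forward
Step 1:
                  X         C
  Initial   0.05548      0.25
  Change   -0.03418   0.01139
  Equil      0.0213    0.2614
  solve Keq expr → x = 0.01139; check Q = 2.7050e+04
Then change container volume by factor 2 (V_new/V_old).
Step 2:
                  X         C
  Initial   0.01065    0.1307
  Change   0.006167 -0.002056
  Equil     0.01682    0.1286
  solve Keq expr → x = -0.002056; check Q = 2.7050e+04
Then add 0.03659 M of X.
Step 3:
                  X         C
  Initial   0.05341    0.1286
  Change   -0.03608   0.01203
  Equil     0.01733    0.1407
  solve Keq expr → x = 0.01203; check Q = 2.7050e+04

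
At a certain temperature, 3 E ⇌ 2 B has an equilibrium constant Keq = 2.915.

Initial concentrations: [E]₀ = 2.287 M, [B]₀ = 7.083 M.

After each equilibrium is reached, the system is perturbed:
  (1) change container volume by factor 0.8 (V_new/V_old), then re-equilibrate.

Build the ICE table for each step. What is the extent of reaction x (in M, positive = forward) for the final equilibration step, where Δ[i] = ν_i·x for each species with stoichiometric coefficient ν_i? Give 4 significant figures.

Q₀ = 4.194 vs Keq = 2.915 ⇒ Q>K, reverse
Step 1:
                   E          B
  I            2.287      7.083
  C           0.2536    -0.1691
  E            2.541      6.914
  solve Keq expr → x = -0.08453; check Q = 2.915
Then change container volume by factor 0.8 (V_new/V_old).
Step 2:
                   E          B
  I            3.176      8.642
  C          -0.1977     0.1318
  E            2.978      8.774
  solve Keq expr → x = 0.06591; check Q = 2.915

x = 0.06591 M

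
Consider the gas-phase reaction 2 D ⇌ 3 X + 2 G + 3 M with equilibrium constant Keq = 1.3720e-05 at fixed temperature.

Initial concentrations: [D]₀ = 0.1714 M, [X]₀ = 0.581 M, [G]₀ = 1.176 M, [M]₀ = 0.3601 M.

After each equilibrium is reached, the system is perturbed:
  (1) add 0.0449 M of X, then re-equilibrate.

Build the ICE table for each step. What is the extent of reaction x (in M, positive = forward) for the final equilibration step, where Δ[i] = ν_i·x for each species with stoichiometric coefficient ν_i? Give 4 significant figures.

Q₀ = 0.4311 vs Keq = 1.3720e-05 ⇒ Q>K, reverse
Step 1:
                    D           X           G           M
  init         0.1714       0.581       1.176      0.3601
  Δ            0.2082     -0.3123     -0.2082     -0.3123
  eq           0.3796      0.2687      0.9678     0.04775
  solve Keq expr → x = -0.1041; check Q = 1.3720e-05
Then add 0.0449 M of X.
Step 2:
                    D           X           G           M
  init         0.3796      0.3136      0.9678     0.04775
  Δ          0.003796   -0.005694   -0.003796   -0.005694
  eq           0.3834      0.3079       0.964     0.04206
  solve Keq expr → x = -0.001898; check Q = 1.3720e-05

x = -0.001898 M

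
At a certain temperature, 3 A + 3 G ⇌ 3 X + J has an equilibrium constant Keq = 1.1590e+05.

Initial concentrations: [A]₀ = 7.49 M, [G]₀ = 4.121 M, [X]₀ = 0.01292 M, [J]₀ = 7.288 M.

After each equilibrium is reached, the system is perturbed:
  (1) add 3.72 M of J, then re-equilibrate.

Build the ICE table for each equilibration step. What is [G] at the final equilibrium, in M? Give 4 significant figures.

Q₀ = 5.3449e-10 vs Keq = 1.1590e+05 ⇒ Q<K, forward
Step 1:
                  A         G         X         J
  I            7.49     4.121   0.01292     7.288
  C          -4.071    -4.071     4.071     1.357
  E           3.419   0.05027     4.084     8.645
  solve Keq expr → x = 1.357; check Q = 1.1590e+05
Then add 3.72 M of J.
Step 2:
                  A         G         X         J
  I           3.419   0.05027     4.084     12.36
  C        0.006179  0.006179 -0.006179  -0.00206
  E           3.425   0.05645     4.077     12.36
  solve Keq expr → x = -0.00206; check Q = 1.1590e+05

[G]_eq = 0.05645 M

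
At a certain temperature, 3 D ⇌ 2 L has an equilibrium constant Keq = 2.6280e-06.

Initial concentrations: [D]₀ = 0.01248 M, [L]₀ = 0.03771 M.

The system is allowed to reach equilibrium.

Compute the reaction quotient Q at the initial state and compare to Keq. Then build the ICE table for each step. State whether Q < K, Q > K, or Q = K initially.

Q₀ = 731.6 vs Keq = 2.6280e-06 ⇒ Q>K, reverse
Step 1:
                    D           L
  Initial     0.01248     0.03771
  Change      0.05652    -0.03768
  Equil         0.069  2.9383e-05
  solve Keq expr → x = -0.01884; check Q = 2.6280e-06

Q₀ = 731.6; Q > K (proceeds reverse)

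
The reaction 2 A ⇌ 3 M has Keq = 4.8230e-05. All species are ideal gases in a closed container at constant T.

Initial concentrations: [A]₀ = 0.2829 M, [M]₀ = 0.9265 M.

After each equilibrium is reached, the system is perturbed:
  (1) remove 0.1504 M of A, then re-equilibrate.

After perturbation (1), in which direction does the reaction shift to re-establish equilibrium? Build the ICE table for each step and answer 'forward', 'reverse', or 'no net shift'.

Q₀ = 9.937 vs Keq = 4.8230e-05 ⇒ Q>K, reverse
Step 1:
                    A           M
  I            0.2829      0.9265
  C            0.5954     -0.8931
  E            0.8783     0.03338
  solve Keq expr → x = -0.2977; check Q = 4.8230e-05
Then remove 0.1504 M of A.
Step 2:
                    A           M
  I            0.7279     0.03338
  C          0.002573    -0.00386
  E            0.7305     0.02952
  solve Keq expr → x = -0.001287; check Q = 4.8230e-05

Direction: reverse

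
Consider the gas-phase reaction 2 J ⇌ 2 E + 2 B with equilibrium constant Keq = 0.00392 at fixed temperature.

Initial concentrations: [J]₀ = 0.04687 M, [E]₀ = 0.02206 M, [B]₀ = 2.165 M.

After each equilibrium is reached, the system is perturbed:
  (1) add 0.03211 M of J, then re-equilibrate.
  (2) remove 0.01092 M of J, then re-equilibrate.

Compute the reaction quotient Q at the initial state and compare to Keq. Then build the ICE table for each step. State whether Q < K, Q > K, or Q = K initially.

Q₀ = 1.038 vs Keq = 0.00392 ⇒ Q>K, reverse
Step 1:
                    J           E           B
  I           0.04687     0.02206       2.165
  C            0.0201     -0.0201     -0.0201
  E           0.06697    0.001955       2.145
  solve Keq expr → x = -0.01005; check Q = 0.00392
Then add 0.03211 M of J.
Step 2:
                    J           E           B
  I           0.09908    0.001955       2.145
  C       -9.0953e-04  9.0953e-04  9.0953e-04
  E           0.09818    0.002865       2.146
  solve Keq expr → x = 4.5477e-04; check Q = 0.00392
Then remove 0.01092 M of J.
Step 3:
                    J           E           B
  I           0.08726    0.002865       2.146
  C        3.0923e-04 -3.0923e-04 -3.0923e-04
  E           0.08756    0.002555       2.145
  solve Keq expr → x = -1.5462e-04; check Q = 0.00392

Q₀ = 1.038; Q > K (proceeds reverse)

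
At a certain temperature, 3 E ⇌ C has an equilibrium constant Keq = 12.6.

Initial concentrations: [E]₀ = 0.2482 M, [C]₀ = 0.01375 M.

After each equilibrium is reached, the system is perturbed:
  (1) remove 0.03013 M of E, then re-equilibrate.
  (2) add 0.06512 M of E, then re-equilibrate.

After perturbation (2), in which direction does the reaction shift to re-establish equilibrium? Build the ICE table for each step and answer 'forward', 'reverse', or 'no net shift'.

Direction: forward

Q₀ = 0.8993 vs Keq = 12.6 ⇒ Q<K, forward
Step 1:
                  E         C
  init       0.2482   0.01375
  Δ        -0.09491   0.03164
  eq         0.1533   0.04539
  solve Keq expr → x = 0.03164; check Q = 12.6
Then remove 0.03013 M of E.
Step 2:
                  E         C
  init       0.1232   0.04539
  Δ         0.02157 -0.007189
  eq         0.1447    0.0382
  solve Keq expr → x = -0.007189; check Q = 12.6
Then add 0.06512 M of E.
Step 3:
                  E         C
  init       0.2098    0.0382
  Δ        -0.04741    0.0158
  eq         0.1624     0.054
  solve Keq expr → x = 0.0158; check Q = 12.6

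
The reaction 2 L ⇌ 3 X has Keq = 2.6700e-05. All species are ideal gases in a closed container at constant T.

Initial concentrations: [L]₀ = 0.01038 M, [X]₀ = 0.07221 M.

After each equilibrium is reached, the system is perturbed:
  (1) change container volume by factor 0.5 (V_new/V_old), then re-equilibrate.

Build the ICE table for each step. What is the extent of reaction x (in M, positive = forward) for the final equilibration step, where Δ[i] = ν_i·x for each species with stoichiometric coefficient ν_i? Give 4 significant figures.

Q₀ = 3.495 vs Keq = 2.6700e-05 ⇒ Q>K, reverse
Step 1:
                  L         X
  Initial   0.01038   0.07221
  Change    0.04524  -0.06786
  Equil     0.05562  0.004355
  solve Keq expr → x = -0.02262; check Q = 2.6700e-05
Then change container volume by factor 0.5 (V_new/V_old).
Step 2:
                  L         X
  Initial    0.1112   0.00871
  Change   0.001166 -0.001749
  Equil      0.1124  0.006961
  solve Keq expr → x = -5.8287e-04; check Q = 2.6700e-05

x = -5.8287e-04 M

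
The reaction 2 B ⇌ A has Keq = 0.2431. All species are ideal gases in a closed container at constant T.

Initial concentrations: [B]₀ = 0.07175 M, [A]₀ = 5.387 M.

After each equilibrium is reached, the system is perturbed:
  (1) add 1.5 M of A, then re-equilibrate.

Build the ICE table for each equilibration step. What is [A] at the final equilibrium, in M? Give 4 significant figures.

Q₀ = 1046 vs Keq = 0.2431 ⇒ Q>K, reverse
Step 1:
                   B          A
  I          0.07175      5.387
  C            3.734     -1.867
  E            3.805       3.52
  solve Keq expr → x = -1.867; check Q = 0.2431
Then add 1.5 M of A.
Step 2:
                   B          A
  I            3.805       5.02
  C           0.6009    -0.3005
  E            4.406       4.72
  solve Keq expr → x = -0.3005; check Q = 0.2431

[A]_eq = 4.72 M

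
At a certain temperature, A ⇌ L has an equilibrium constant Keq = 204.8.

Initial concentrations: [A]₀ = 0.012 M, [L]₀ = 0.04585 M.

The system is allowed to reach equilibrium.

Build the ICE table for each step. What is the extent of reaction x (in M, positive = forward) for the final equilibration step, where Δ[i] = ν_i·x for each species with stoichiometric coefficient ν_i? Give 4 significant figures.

Q₀ = 3.821 vs Keq = 204.8 ⇒ Q<K, forward
Step 1:
                   A          L
  I            0.012    0.04585
  C         -0.01172    0.01172
  E       2.8110e-04    0.05757
  solve Keq expr → x = 0.01172; check Q = 204.8

x = 0.01172 M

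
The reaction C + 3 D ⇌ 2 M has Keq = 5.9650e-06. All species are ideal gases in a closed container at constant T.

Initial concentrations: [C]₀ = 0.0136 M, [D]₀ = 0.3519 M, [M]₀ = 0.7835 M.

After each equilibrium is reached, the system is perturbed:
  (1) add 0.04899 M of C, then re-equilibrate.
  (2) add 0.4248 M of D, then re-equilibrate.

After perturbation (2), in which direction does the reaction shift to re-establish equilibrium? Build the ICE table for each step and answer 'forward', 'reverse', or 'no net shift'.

Q₀ = 1036 vs Keq = 5.9650e-06 ⇒ Q>K, reverse
Step 1:
                    C           D           M
  init         0.0136      0.3519      0.7835
  Δ            0.3903       1.171     -0.7806
  eq           0.4039       1.523    0.002917
  solve Keq expr → x = -0.3903; check Q = 5.9650e-06
Then add 0.04899 M of C.
Step 2:
                    C           D           M
  init         0.4529       1.523    0.002917
  Δ       -8.5379e-05 -2.5614e-04  1.7076e-04
  eq           0.4528       1.523    0.003087
  solve Keq expr → x = 8.5379e-05; check Q = 5.9650e-06
Then add 0.4248 M of D.
Step 3:
                    C           D           M
  init         0.4528       1.947    0.003087
  Δ       -6.8403e-04   -0.002052    0.001368
  eq           0.4521       1.945    0.004456
  solve Keq expr → x = 6.8403e-04; check Q = 5.9650e-06

Direction: forward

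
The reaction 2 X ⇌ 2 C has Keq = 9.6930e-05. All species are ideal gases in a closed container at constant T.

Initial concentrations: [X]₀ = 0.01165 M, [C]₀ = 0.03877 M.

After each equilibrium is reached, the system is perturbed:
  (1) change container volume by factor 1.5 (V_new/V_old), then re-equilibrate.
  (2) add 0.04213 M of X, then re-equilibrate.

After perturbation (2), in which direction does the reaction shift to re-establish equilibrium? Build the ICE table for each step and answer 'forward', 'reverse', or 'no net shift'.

Direction: forward

Q₀ = 11.07 vs Keq = 9.6930e-05 ⇒ Q>K, reverse
Step 1:
                    X           C
  init        0.01165     0.03877
  Δ           0.03828    -0.03828
  eq          0.04993  4.9156e-04
  solve Keq expr → x = -0.01914; check Q = 9.6930e-05
Then change container volume by factor 1.5 (V_new/V_old).
Step 2:
                    X           C
  init        0.03329  3.2771e-04
  Δ                 0           0
  eq          0.03329  3.2771e-04
  solve Keq expr → x = 0; check Q = 9.6930e-05
Then add 0.04213 M of X.
Step 3:
                    X           C
  init        0.07542  3.2771e-04
  Δ       -4.1074e-04  4.1074e-04
  eq            0.075  7.3845e-04
  solve Keq expr → x = 2.0537e-04; check Q = 9.6930e-05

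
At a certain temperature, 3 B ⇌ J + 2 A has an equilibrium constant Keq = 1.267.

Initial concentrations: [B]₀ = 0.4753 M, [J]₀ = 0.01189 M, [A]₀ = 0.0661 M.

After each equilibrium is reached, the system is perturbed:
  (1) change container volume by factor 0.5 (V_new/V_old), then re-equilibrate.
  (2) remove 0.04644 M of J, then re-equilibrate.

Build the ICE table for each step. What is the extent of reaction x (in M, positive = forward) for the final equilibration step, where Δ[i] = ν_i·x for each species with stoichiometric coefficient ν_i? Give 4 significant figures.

Q₀ = 4.8382e-04 vs Keq = 1.267 ⇒ Q<K, forward
Step 1:
                   B          J          A
  init        0.4753    0.01189     0.0661
  Δ           -0.294      0.098      0.196
  eq          0.1813     0.1099     0.2621
  solve Keq expr → x = 0.098; check Q = 1.267
Then change container volume by factor 0.5 (V_new/V_old).
Step 2:
                   B          J          A
  init        0.3626     0.2198     0.5242
  Δ                0          0          0
  eq          0.3626     0.2198     0.5242
  solve Keq expr → x = 0; check Q = 1.267
Then remove 0.04644 M of J.
Step 3:
                   B          J          A
  init        0.3626     0.1733     0.5242
  Δ         -0.01841   0.006136    0.01227
  eq          0.3442     0.1795     0.5365
  solve Keq expr → x = 0.006136; check Q = 1.267

x = 0.006136 M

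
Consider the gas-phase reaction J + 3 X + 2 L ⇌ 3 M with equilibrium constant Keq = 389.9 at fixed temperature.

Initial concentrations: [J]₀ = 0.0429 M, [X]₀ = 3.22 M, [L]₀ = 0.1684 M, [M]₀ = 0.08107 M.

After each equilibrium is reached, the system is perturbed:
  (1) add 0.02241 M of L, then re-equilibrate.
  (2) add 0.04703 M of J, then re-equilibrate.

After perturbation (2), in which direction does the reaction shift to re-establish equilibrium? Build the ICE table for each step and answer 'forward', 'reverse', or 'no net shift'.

Q₀ = 0.01312 vs Keq = 389.9 ⇒ Q<K, forward
Step 1:
                  J         X         L         M
  I          0.0429      3.22    0.1684   0.08107
  C        -0.04278   -0.1284  -0.08557    0.1284
  E       1.1618e-04     3.092   0.08283    0.2094
  solve Keq expr → x = 0.04278; check Q = 389.9
Then add 0.02241 M of L.
Step 2:
                  J         X         L         M
  I       1.1618e-04     3.092    0.1052    0.2094
  C       -4.3945e-05 -1.3184e-04 -8.7890e-05 1.3184e-04
  E       7.2237e-05     3.092    0.1052    0.2096
  solve Keq expr → x = 4.3945e-05; check Q = 389.9
Then add 0.04703 M of J.
Step 3:
                  J         X         L         M
  I          0.0471     3.092    0.1052    0.2096
  C        -0.04073   -0.1222  -0.08146    0.1222
  E        0.006372     2.969   0.02369    0.3317
  solve Keq expr → x = 0.04073; check Q = 389.9

Direction: forward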